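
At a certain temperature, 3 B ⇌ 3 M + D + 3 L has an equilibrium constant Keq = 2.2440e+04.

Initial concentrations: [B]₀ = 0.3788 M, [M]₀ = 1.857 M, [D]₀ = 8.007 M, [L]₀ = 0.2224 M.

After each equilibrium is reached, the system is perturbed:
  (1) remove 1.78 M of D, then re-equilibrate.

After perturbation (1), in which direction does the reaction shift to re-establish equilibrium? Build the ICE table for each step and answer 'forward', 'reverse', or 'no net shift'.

Direction: forward

Q₀ = 10.38 vs Keq = 2.2440e+04 ⇒ Q<K, forward
Step 1:
                  B         M         D         L
  I          0.3788     1.857     8.007    0.2224
  C         -0.2988    0.2988   0.09959    0.2988
  E         0.08002     2.156     8.107    0.5212
  solve Keq expr → x = 0.09959; check Q = 2.2440e+04
Then remove 1.78 M of D.
Step 2:
                  B         M         D         L
  I         0.08002     2.156     6.327    0.5212
  C       -0.005392  0.005392  0.001797  0.005392
  E         0.07463     2.161     6.328    0.5266
  solve Keq expr → x = 0.001797; check Q = 2.2440e+04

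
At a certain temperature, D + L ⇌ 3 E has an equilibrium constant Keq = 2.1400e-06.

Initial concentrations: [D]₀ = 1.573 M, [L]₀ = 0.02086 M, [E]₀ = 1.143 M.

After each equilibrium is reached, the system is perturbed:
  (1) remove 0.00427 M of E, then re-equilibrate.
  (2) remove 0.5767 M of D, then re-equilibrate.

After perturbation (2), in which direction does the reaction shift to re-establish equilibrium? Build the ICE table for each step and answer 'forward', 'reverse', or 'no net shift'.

Q₀ = 45.51 vs Keq = 2.1400e-06 ⇒ Q>K, reverse
Step 1:
                  D         L         E
  I           1.573   0.02086     1.143
  C          0.3771    0.3771    -1.131
  E            1.95    0.3979   0.01184
  solve Keq expr → x = -0.3771; check Q = 2.1400e-06
Then remove 0.00427 M of E.
Step 2:
                  D         L         E
  I            1.95    0.3979  0.007572
  C       -0.001418 -0.001418  0.004253
  E           1.949    0.3965   0.01182
  solve Keq expr → x = 0.001418; check Q = 2.1400e-06
Then remove 0.5767 M of D.
Step 3:
                  D         L         E
  I           1.372    0.3965   0.01182
  C       4.3346e-04 4.3346e-04   -0.0013
  E           1.372    0.3969   0.01052
  solve Keq expr → x = -4.3346e-04; check Q = 2.1400e-06

Direction: reverse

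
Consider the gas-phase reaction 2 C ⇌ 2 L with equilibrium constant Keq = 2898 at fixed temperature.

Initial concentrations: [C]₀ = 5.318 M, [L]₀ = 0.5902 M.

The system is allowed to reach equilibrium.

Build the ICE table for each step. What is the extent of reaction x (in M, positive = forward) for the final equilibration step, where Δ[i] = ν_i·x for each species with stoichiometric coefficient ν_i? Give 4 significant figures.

Q₀ = 0.01232 vs Keq = 2898 ⇒ Q<K, forward
Step 1:
                   C          L
  init         5.318     0.5902
  Δ            -5.21       5.21
  eq          0.1077        5.8
  solve Keq expr → x = 2.605; check Q = 2898

x = 2.605 M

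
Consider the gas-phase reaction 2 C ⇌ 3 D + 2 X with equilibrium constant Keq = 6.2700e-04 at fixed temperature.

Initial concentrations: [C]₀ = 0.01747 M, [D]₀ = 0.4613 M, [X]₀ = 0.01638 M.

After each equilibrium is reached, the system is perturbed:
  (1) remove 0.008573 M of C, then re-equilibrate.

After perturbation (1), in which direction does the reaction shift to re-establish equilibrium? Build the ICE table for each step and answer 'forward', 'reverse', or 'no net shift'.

Q₀ = 0.0863 vs Keq = 6.2700e-04 ⇒ Q>K, reverse
Step 1:
                   C          D          X
  init       0.01747     0.4613    0.01638
  Δ          0.01371   -0.02057   -0.01371
  eq         0.03118     0.4407   0.002669
  solve Keq expr → x = -0.006856; check Q = 6.2700e-04
Then remove 0.008573 M of C.
Step 2:
                   C          D          X
  init       0.02261     0.4407   0.002669
  Δ       6.6955e-04  -0.001004 -6.6955e-04
  eq         0.02328     0.4397   0.001999
  solve Keq expr → x = -3.3477e-04; check Q = 6.2700e-04

Direction: reverse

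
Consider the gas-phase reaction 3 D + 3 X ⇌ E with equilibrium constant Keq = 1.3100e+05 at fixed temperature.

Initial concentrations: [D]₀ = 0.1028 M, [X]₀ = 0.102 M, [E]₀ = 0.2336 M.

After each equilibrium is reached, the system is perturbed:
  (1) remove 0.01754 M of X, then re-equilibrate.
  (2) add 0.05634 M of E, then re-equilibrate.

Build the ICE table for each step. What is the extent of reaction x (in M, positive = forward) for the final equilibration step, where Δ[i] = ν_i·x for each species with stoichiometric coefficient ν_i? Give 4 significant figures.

x = -0.001336 M

Q₀ = 2.0262e+05 vs Keq = 1.3100e+05 ⇒ Q>K, reverse
Step 1:
                   D          X          E
  I           0.1028      0.102     0.2336
  C         0.007523   0.007523  -0.002508
  E           0.1103     0.1095     0.2311
  solve Keq expr → x = -0.002508; check Q = 1.3100e+05
Then remove 0.01754 M of X.
Step 2:
                   D          X          E
  I           0.1103    0.09198     0.2311
  C         0.008915   0.008915  -0.002972
  E           0.1192     0.1009     0.2281
  solve Keq expr → x = -0.002972; check Q = 1.3100e+05
Then add 0.05634 M of E.
Step 3:
                   D          X          E
  I           0.1192     0.1009     0.2845
  C         0.004007   0.004007  -0.001336
  E           0.1232     0.1049     0.2831
  solve Keq expr → x = -0.001336; check Q = 1.3100e+05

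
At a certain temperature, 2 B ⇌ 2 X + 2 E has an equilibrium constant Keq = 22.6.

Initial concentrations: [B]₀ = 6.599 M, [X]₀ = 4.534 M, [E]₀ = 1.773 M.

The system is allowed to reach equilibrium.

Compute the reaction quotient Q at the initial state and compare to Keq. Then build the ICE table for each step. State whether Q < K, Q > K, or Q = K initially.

Q₀ = 1.484; Q < K (proceeds forward)

Q₀ = 1.484 vs Keq = 22.6 ⇒ Q<K, forward
Step 1:
                  B         X         E
  Initial     6.599     4.534     1.773
  Change     -1.812     1.812     1.812
  Equil       4.787     6.346     3.585
  solve Keq expr → x = 0.9062; check Q = 22.6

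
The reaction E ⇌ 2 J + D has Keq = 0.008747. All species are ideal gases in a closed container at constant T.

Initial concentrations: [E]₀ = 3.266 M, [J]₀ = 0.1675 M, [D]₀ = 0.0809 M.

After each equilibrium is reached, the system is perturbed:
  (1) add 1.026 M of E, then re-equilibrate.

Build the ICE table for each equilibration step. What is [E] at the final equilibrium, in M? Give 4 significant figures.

Q₀ = 6.9496e-04 vs Keq = 0.008747 ⇒ Q<K, forward
Step 1:
                    E           J           D
  Initial       3.266      0.1675      0.0809
  Change      -0.1076      0.2153      0.1076
  Equil         3.158      0.3828      0.1885
  solve Keq expr → x = 0.1076; check Q = 0.008747
Then add 1.026 M of E.
Step 2:
                    E           J           D
  Initial       4.184      0.3828      0.1885
  Change     -0.01841     0.03683     0.01841
  Equil         4.166      0.4196       0.207
  solve Keq expr → x = 0.01841; check Q = 0.008747

[E]_eq = 4.166 M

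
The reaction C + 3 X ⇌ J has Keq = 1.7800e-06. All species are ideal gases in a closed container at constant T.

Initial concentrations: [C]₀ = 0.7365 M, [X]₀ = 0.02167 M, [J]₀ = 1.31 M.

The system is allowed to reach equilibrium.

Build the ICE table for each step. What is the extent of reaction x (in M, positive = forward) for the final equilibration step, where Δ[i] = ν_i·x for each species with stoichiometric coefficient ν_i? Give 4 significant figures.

Q₀ = 1.7479e+05 vs Keq = 1.7800e-06 ⇒ Q>K, reverse
Step 1:
                    C           X           J
  init         0.7365     0.02167        1.31
  Δ              1.31       3.929       -1.31
  eq            2.046       3.951  2.2465e-04
  solve Keq expr → x = -1.31; check Q = 1.7800e-06

x = -1.31 M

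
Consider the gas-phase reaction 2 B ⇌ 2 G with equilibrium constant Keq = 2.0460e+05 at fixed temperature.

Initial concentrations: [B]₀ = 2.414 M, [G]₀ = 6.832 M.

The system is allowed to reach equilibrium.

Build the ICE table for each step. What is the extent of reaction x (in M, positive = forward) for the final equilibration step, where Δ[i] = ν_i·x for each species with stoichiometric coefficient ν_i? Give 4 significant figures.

x = 1.197 M

Q₀ = 8.01 vs Keq = 2.0460e+05 ⇒ Q<K, forward
Step 1:
                  B         G
  init        2.414     6.832
  Δ          -2.394     2.394
  eq         0.0204     9.226
  solve Keq expr → x = 1.197; check Q = 2.0460e+05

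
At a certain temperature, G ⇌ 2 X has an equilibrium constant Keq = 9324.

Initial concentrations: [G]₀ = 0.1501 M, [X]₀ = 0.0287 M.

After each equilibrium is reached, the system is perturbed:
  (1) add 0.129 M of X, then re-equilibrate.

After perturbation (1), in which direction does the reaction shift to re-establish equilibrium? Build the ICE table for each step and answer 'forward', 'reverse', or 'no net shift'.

Q₀ = 0.005488 vs Keq = 9324 ⇒ Q<K, forward
Step 1:
                  G         X
  init       0.1501    0.0287
  Δ         -0.1501    0.3002
  eq      1.1600e-05    0.3289
  solve Keq expr → x = 0.1501; check Q = 9324
Then add 0.129 M of X.
Step 2:
                  G         X
  init    1.1600e-05    0.4579
  Δ       1.0883e-05 -2.1766e-05
  eq      2.2483e-05    0.4579
  solve Keq expr → x = -1.0883e-05; check Q = 9324

Direction: reverse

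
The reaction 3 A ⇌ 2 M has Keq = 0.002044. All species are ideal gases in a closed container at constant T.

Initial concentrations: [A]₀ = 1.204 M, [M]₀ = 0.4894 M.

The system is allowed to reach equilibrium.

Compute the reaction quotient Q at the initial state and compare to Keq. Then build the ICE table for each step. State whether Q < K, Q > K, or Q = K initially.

Q₀ = 0.1372 vs Keq = 0.002044 ⇒ Q>K, reverse
Step 1:
                   A          M
  I            1.204     0.4894
  C           0.5734    -0.3823
  E            1.777     0.1071
  solve Keq expr → x = -0.1911; check Q = 0.002044

Q₀ = 0.1372; Q > K (proceeds reverse)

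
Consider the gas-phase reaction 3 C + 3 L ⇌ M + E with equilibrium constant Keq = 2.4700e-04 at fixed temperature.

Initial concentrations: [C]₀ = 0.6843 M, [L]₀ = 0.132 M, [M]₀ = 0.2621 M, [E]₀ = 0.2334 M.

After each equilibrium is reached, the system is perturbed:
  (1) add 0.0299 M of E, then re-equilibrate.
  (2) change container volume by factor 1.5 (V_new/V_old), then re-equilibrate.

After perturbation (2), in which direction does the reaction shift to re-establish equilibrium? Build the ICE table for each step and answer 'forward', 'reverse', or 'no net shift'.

Q₀ = 83.01 vs Keq = 2.4700e-04 ⇒ Q>K, reverse
Step 1:
                   C          L          M          E
  init        0.6843      0.132     0.2621     0.2334
  Δ           0.6742     0.6742    -0.2247    -0.2247
  eq           1.358     0.8062    0.03738   0.008679
  solve Keq expr → x = -0.2247; check Q = 2.4700e-04
Then add 0.0299 M of E.
Step 2:
                   C          L          M          E
  init         1.358     0.8062    0.03738    0.03858
  Δ          0.05126    0.05126   -0.01709   -0.01709
  eq            1.41     0.8574    0.02029    0.02149
  solve Keq expr → x = -0.01709; check Q = 2.4700e-04
Then change container volume by factor 1.5 (V_new/V_old).
Step 3:
                   C          L          M          E
  init        0.9398     0.5716    0.01353    0.01433
  Δ          0.02146    0.02146  -0.007152  -0.007152
  eq          0.9613     0.5931   0.006377   0.007177
  solve Keq expr → x = -0.007152; check Q = 2.4700e-04

Direction: reverse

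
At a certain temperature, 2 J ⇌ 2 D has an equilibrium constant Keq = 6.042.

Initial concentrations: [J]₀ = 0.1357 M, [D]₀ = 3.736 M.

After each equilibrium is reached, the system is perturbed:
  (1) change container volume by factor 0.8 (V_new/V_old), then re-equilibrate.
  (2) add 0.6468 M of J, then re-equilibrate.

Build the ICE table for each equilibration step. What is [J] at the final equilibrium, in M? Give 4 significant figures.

[J]_eq = 1.587 M

Q₀ = 758 vs Keq = 6.042 ⇒ Q>K, reverse
Step 1:
                    J           D
  I            0.1357       3.736
  C            0.9839     -0.9839
  E              1.12       2.752
  solve Keq expr → x = -0.492; check Q = 6.042
Then change container volume by factor 0.8 (V_new/V_old).
Step 2:
                    J           D
  I               1.4        3.44
  C                 0           0
  E               1.4        3.44
  solve Keq expr → x = 0; check Q = 6.042
Then add 0.6468 M of J.
Step 3:
                    J           D
  I             2.046        3.44
  C           -0.4598      0.4598
  E             1.587         3.9
  solve Keq expr → x = 0.2299; check Q = 6.042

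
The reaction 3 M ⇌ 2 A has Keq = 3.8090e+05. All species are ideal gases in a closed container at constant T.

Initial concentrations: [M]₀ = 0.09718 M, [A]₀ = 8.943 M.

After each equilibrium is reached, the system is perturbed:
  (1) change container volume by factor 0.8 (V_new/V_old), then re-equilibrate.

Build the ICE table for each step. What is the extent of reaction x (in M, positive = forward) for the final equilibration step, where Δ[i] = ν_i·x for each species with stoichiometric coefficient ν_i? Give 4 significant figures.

x = 0.001774 M

Q₀ = 8.7144e+04 vs Keq = 3.8090e+05 ⇒ Q<K, forward
Step 1:
                    M           A
  Initial     0.09718       8.943
  Change     -0.03763     0.02509
  Equil       0.05955       8.968
  solve Keq expr → x = 0.01254; check Q = 3.8090e+05
Then change container volume by factor 0.8 (V_new/V_old).
Step 2:
                    M           A
  Initial     0.07443       11.21
  Change    -0.005321    0.003547
  Equil       0.06911       11.21
  solve Keq expr → x = 0.001774; check Q = 3.8090e+05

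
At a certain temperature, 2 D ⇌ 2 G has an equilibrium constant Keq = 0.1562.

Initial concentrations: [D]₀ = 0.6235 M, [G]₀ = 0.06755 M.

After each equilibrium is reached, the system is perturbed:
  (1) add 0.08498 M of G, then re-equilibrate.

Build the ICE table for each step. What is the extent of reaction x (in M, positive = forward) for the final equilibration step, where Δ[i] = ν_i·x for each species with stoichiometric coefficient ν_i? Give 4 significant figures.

Q₀ = 0.01174 vs Keq = 0.1562 ⇒ Q<K, forward
Step 1:
                    D           G
  init         0.6235     0.06755
  Δ           -0.1282      0.1282
  eq           0.4953      0.1958
  solve Keq expr → x = 0.0641; check Q = 0.1562
Then add 0.08498 M of G.
Step 2:
                    D           G
  init         0.4953      0.2807
  Δ           0.06091    -0.06091
  eq           0.5562      0.2198
  solve Keq expr → x = -0.03045; check Q = 0.1562

x = -0.03045 M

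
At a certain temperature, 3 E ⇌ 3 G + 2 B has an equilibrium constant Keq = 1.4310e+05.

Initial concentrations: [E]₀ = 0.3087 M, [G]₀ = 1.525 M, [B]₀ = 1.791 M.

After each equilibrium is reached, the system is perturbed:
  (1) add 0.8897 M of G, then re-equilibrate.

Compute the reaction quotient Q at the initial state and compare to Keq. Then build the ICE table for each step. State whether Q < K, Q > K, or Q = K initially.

Q₀ = 386.7; Q < K (proceeds forward)

Q₀ = 386.7 vs Keq = 1.4310e+05 ⇒ Q<K, forward
Step 1:
                   E          G          B
  Initial     0.3087      1.525      1.791
  Change     -0.2554     0.2554     0.1702
  Equil      0.05333       1.78      1.961
  solve Keq expr → x = 0.08512; check Q = 1.4310e+05
Then add 0.8897 M of G.
Step 2:
                   E          G          B
  Initial    0.05333       2.67      1.961
  Change     0.02543   -0.02543   -0.01695
  Equil      0.07876      2.645      1.944
  solve Keq expr → x = -0.008477; check Q = 1.4310e+05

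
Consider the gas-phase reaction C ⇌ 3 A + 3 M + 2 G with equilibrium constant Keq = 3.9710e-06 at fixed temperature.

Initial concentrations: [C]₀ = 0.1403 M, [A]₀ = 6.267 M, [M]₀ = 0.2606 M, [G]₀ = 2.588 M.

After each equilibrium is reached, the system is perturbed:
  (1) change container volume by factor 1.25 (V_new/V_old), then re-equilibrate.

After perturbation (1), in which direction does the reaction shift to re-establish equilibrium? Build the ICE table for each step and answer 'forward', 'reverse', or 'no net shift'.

Q₀ = 208 vs Keq = 3.9710e-06 ⇒ Q>K, reverse
Step 1:
                   C          A          M          G
  Initial     0.1403      6.267     0.2606      2.588
  Change     0.08657    -0.2597    -0.2597    -0.1731
  Equil       0.2269      6.007 8.9321e-04      2.415
  solve Keq expr → x = -0.08657; check Q = 3.9710e-06
Then change container volume by factor 1.25 (V_new/V_old).
Step 2:
                   C          A          M          G
  Initial     0.1815      4.806 7.1456e-04      1.932
  Change  -1.6251e-04 4.8754e-04 4.8754e-04 3.2503e-04
  Equil       0.1813      4.806   0.001202      1.932
  solve Keq expr → x = 1.6251e-04; check Q = 3.9710e-06

Direction: forward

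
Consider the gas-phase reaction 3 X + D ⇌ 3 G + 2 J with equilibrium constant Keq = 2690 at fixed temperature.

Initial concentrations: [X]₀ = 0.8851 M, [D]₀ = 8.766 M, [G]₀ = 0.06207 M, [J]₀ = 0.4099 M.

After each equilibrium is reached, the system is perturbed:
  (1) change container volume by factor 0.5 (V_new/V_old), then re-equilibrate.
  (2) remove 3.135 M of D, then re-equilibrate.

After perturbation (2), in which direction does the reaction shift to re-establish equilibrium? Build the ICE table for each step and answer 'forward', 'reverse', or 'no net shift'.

Direction: reverse

Q₀ = 6.6103e-06 vs Keq = 2690 ⇒ Q<K, forward
Step 1:
                  X         D         G         J
  Initial    0.8851     8.766   0.06207    0.4099
  Change    -0.8533   -0.2844    0.8533    0.5689
  Equil     0.03181     8.482    0.9154    0.9788
  solve Keq expr → x = 0.2844; check Q = 2690
Then change container volume by factor 0.5 (V_new/V_old).
Step 2:
                  X         D         G         J
  Initial   0.06363     16.96     1.831     1.958
  Change    0.01557  0.005189  -0.01557  -0.01038
  Equil      0.0792     16.97     1.815     1.947
  solve Keq expr → x = -0.005189; check Q = 2690
Then remove 3.135 M of D.
Step 3:
                  X         D         G         J
  Initial    0.0792     13.83     1.815     1.947
  Change   0.005231  0.001744 -0.005231 -0.003488
  Equil     0.08443     13.84      1.81     1.944
  solve Keq expr → x = -0.001744; check Q = 2690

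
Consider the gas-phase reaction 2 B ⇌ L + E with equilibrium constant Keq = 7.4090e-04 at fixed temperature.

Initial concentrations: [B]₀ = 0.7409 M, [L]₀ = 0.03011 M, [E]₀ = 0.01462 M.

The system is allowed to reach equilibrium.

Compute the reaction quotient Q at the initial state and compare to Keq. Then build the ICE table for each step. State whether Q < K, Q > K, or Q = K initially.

Q₀ = 8.0193e-04; Q > K (proceeds reverse)

Q₀ = 8.0193e-04 vs Keq = 7.4090e-04 ⇒ Q>K, reverse
Step 1:
                   B          L          E
  I           0.7409    0.03011    0.01462
  C          0.00145 -7.2515e-04 -7.2515e-04
  E           0.7424    0.02938    0.01389
  solve Keq expr → x = -7.2515e-04; check Q = 7.4090e-04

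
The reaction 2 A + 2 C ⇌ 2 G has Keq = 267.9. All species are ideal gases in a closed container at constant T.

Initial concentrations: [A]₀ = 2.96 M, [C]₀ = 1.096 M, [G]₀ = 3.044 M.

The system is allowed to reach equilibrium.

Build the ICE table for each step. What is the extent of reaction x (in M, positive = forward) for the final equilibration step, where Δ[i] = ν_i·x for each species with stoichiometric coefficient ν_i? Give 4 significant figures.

x = 0.4863 M

Q₀ = 0.8804 vs Keq = 267.9 ⇒ Q<K, forward
Step 1:
                   A          C          G
  init          2.96      1.096      3.044
  Δ          -0.9725    -0.9725     0.9725
  eq           1.987     0.1235      4.017
  solve Keq expr → x = 0.4863; check Q = 267.9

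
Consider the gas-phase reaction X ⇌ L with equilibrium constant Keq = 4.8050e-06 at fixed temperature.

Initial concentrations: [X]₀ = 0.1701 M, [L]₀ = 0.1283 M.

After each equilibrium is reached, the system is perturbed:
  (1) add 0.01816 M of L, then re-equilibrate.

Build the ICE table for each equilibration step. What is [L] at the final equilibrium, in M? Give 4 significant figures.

Q₀ = 0.7543 vs Keq = 4.8050e-06 ⇒ Q>K, reverse
Step 1:
                   X          L
  init        0.1701     0.1283
  Δ           0.1283    -0.1283
  eq          0.2984 1.4338e-06
  solve Keq expr → x = -0.1283; check Q = 4.8050e-06
Then add 0.01816 M of L.
Step 2:
                   X          L
  init        0.2984    0.01816
  Δ          0.01816   -0.01816
  eq          0.3166 1.5211e-06
  solve Keq expr → x = -0.01816; check Q = 4.8050e-06

[L]_eq = 1.5211e-06 M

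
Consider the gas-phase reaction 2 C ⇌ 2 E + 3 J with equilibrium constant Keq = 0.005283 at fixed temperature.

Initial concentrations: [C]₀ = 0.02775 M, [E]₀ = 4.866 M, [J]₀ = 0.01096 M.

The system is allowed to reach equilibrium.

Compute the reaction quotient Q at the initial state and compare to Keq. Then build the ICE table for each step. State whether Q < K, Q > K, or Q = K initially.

Q₀ = 0.04048; Q > K (proceeds reverse)

Q₀ = 0.04048 vs Keq = 0.005283 ⇒ Q>K, reverse
Step 1:
                  C         E         J
  init      0.02775     4.866   0.01096
  Δ         0.00331  -0.00331 -0.004964
  eq        0.03106     4.863  0.005996
  solve Keq expr → x = -0.001655; check Q = 0.005283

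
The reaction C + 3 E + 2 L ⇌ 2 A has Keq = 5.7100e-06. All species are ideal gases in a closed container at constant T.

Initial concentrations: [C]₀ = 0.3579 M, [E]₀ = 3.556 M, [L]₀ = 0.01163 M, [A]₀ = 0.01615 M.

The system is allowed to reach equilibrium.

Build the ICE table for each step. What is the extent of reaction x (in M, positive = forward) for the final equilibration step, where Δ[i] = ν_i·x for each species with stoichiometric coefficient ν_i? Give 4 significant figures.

Q₀ = 0.1198 vs Keq = 5.7100e-06 ⇒ Q>K, reverse
Step 1:
                  C         E         L         A
  init       0.3579     3.556   0.01163   0.01615
  Δ         0.00794   0.02382   0.01588  -0.01588
  eq         0.3658      3.58   0.02751 2.6931e-04
  solve Keq expr → x = -0.00794; check Q = 5.7100e-06

x = -0.00794 M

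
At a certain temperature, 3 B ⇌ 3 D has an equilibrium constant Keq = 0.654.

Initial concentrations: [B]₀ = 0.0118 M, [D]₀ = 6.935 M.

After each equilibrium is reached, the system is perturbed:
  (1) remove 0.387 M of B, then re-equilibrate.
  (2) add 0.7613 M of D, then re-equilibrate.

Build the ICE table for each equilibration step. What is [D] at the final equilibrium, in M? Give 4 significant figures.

[D]_eq = 3.402 M

Q₀ = 2.0300e+08 vs Keq = 0.654 ⇒ Q>K, reverse
Step 1:
                   B          D
  Initial     0.0118      6.935
  Change       3.707     -3.707
  Equil        3.719      3.228
  solve Keq expr → x = -1.236; check Q = 0.654
Then remove 0.387 M of B.
Step 2:
                   B          D
  Initial      3.332      3.228
  Change      0.1798    -0.1798
  Equil        3.512      3.048
  solve Keq expr → x = -0.05994; check Q = 0.654
Then add 0.7613 M of D.
Step 3:
                   B          D
  Initial      3.512      3.809
  Change      0.4075    -0.4075
  Equil        3.919      3.402
  solve Keq expr → x = -0.1358; check Q = 0.654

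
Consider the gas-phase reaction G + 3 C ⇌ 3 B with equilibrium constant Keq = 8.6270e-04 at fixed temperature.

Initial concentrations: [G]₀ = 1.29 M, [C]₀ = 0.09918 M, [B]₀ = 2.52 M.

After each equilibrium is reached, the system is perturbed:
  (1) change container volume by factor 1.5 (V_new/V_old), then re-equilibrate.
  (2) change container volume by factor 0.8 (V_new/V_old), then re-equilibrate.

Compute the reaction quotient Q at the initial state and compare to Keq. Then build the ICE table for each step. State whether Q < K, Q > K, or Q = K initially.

Q₀ = 1.2716e+04; Q > K (proceeds reverse)

Q₀ = 1.2716e+04 vs Keq = 8.6270e-04 ⇒ Q>K, reverse
Step 1:
                   G          C          B
  init          1.29    0.09918       2.52
  Δ            0.746      2.238     -2.238
  eq           2.036      2.337      0.282
  solve Keq expr → x = -0.746; check Q = 8.6270e-04
Then change container volume by factor 1.5 (V_new/V_old).
Step 2:
                   G          C          B
  init         1.357      1.558      0.188
  Δ          0.00708    0.02124   -0.02124
  eq           1.364      1.579     0.1668
  solve Keq expr → x = -0.00708; check Q = 8.6270e-04
Then change container volume by factor 0.8 (V_new/V_old).
Step 3:
                   G          C          B
  init         1.706      1.974     0.2084
  Δ        -0.004755   -0.01427    0.01427
  eq           1.701       1.96     0.2227
  solve Keq expr → x = 0.004755; check Q = 8.6270e-04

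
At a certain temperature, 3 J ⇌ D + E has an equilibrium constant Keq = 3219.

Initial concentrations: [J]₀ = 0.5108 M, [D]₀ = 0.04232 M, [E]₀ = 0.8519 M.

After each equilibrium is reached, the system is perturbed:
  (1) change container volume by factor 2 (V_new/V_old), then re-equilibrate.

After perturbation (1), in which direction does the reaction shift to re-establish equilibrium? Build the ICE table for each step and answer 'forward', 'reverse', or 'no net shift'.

Q₀ = 0.2705 vs Keq = 3219 ⇒ Q<K, forward
Step 1:
                  J         D         E
  Initial    0.5108   0.04232    0.8519
  Change    -0.4711     0.157     0.157
  Equil     0.03968    0.1994     1.009
  solve Keq expr → x = 0.157; check Q = 3219
Then change container volume by factor 2 (V_new/V_old).
Step 2:
                  J         D         E
  Initial   0.01984   0.09968    0.5045
  Change    0.00499 -0.001663 -0.001663
  Equil     0.02483   0.09802    0.5028
  solve Keq expr → x = -0.001663; check Q = 3219

Direction: reverse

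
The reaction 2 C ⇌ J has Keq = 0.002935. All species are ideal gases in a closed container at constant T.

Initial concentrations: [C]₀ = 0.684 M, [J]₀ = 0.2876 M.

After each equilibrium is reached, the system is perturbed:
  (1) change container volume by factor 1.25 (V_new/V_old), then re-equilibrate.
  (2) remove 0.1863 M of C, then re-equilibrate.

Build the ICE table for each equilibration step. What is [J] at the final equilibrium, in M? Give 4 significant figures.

[J]_eq = 0.00196 M

Q₀ = 0.6147 vs Keq = 0.002935 ⇒ Q>K, reverse
Step 1:
                    C           J
  I             0.684      0.2876
  C             0.566      -0.283
  E              1.25    0.004586
  solve Keq expr → x = -0.283; check Q = 0.002935
Then change container volume by factor 1.25 (V_new/V_old).
Step 2:
                    C           J
  I                 1    0.003669
  C          0.001451 -7.2526e-04
  E             1.001    0.002944
  solve Keq expr → x = -7.2526e-04; check Q = 0.002935
Then remove 0.1863 M of C.
Step 3:
                    C           J
  I            0.8152    0.002944
  C          0.001968 -9.8390e-04
  E            0.8171     0.00196
  solve Keq expr → x = -9.8390e-04; check Q = 0.002935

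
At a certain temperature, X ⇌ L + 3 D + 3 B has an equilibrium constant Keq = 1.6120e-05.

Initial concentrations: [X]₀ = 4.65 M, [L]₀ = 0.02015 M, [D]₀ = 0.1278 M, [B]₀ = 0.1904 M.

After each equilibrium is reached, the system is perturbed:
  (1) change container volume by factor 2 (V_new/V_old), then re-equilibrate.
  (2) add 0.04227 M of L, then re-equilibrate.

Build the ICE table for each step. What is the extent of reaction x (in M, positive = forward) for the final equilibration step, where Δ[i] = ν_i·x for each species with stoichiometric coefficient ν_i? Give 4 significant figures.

x = -0.005792 M

Q₀ = 6.2433e-08 vs Keq = 1.6120e-05 ⇒ Q<K, forward
Step 1:
                    X           L           D           B
  Initial        4.65     0.02015      0.1278      0.1904
  Change     -0.05309     0.05309      0.1593      0.1593
  Equil         4.597     0.07324      0.2871      0.3497
  solve Keq expr → x = 0.05309; check Q = 1.6120e-05
Then change container volume by factor 2 (V_new/V_old).
Step 2:
                    X           L           D           B
  Initial       2.298     0.03662      0.1435      0.1748
  Change     -0.04016     0.04016      0.1205      0.1205
  Equil         2.258     0.07678       0.264      0.2953
  solve Keq expr → x = 0.04016; check Q = 1.6120e-05
Then add 0.04227 M of L.
Step 3:
                    X           L           D           B
  Initial       2.258      0.1191       0.264      0.2953
  Change     0.005792   -0.005792    -0.01738    -0.01738
  Equil         2.264      0.1133      0.2467       0.278
  solve Keq expr → x = -0.005792; check Q = 1.6120e-05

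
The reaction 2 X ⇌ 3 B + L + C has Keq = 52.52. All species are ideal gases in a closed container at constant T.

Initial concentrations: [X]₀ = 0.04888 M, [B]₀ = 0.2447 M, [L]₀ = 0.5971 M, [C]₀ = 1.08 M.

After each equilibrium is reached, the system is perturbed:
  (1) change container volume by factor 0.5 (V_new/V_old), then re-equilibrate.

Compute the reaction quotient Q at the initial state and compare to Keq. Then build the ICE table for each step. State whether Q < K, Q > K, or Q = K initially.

Q₀ = 3.955; Q < K (proceeds forward)

Q₀ = 3.955 vs Keq = 52.52 ⇒ Q<K, forward
Step 1:
                   X          B          L          C
  Initial    0.04888     0.2447     0.5971       1.08
  Change     -0.0311    0.04665    0.01555    0.01555
  Equil      0.01778     0.2914     0.6127      1.096
  solve Keq expr → x = 0.01555; check Q = 52.52
Then change container volume by factor 0.5 (V_new/V_old).
Step 2:
                   X          B          L          C
  Initial    0.03556     0.5827      1.225      2.191
  Change     0.04634   -0.06951   -0.02317   -0.02317
  Equil       0.0819     0.5132      1.202      2.168
  solve Keq expr → x = -0.02317; check Q = 52.52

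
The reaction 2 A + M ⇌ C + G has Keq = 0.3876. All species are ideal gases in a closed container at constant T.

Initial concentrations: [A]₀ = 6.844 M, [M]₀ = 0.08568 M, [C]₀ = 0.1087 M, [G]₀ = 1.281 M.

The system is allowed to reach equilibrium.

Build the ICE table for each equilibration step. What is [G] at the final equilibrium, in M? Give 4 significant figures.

[G]_eq = 1.353 M

Q₀ = 0.0347 vs Keq = 0.3876 ⇒ Q<K, forward
Step 1:
                   A          M          C          G
  init         6.844    0.08568     0.1087      1.281
  Δ          -0.1433   -0.07166    0.07166    0.07166
  eq           6.701    0.01402     0.1804      1.353
  solve Keq expr → x = 0.07166; check Q = 0.3876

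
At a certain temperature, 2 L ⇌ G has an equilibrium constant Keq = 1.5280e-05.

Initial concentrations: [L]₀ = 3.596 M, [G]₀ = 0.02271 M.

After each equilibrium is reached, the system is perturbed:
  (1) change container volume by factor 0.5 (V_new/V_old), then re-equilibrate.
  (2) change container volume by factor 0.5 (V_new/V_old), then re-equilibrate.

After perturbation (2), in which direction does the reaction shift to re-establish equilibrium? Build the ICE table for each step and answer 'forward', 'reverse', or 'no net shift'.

Direction: forward

Q₀ = 0.001756 vs Keq = 1.5280e-05 ⇒ Q>K, reverse
Step 1:
                    L           G
  Initial       3.596     0.02271
  Change      0.04501    -0.02251
  Equil         3.641  2.0257e-04
  solve Keq expr → x = -0.02251; check Q = 1.5280e-05
Then change container volume by factor 0.5 (V_new/V_old).
Step 2:
                    L           G
  Initial       7.282  4.0513e-04
  Change  -8.0991e-04  4.0495e-04
  Equil         7.281  8.1009e-04
  solve Keq expr → x = 4.0495e-04; check Q = 1.5280e-05
Then change container volume by factor 0.5 (V_new/V_old).
Step 3:
                    L           G
  Initial       14.56     0.00162
  Change    -0.003237    0.001619
  Equil         14.56    0.003239
  solve Keq expr → x = 0.001619; check Q = 1.5280e-05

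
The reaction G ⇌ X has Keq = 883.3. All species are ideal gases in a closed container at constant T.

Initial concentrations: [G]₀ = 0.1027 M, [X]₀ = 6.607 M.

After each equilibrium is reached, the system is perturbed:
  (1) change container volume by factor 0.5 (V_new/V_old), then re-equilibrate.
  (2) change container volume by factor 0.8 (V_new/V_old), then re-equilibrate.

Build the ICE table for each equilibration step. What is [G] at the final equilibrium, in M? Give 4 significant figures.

[G]_eq = 0.01897 M

Q₀ = 64.33 vs Keq = 883.3 ⇒ Q<K, forward
Step 1:
                   G          X
  I           0.1027      6.607
  C         -0.09511    0.09511
  E         0.007588      6.702
  solve Keq expr → x = 0.09511; check Q = 883.3
Then change container volume by factor 0.5 (V_new/V_old).
Step 2:
                   G          X
  I          0.01518       13.4
  C                0          0
  E          0.01518       13.4
  solve Keq expr → x = 0; check Q = 883.3
Then change container volume by factor 0.8 (V_new/V_old).
Step 3:
                   G          X
  I          0.01897      16.76
  C                0          0
  E          0.01897      16.76
  solve Keq expr → x = 0; check Q = 883.3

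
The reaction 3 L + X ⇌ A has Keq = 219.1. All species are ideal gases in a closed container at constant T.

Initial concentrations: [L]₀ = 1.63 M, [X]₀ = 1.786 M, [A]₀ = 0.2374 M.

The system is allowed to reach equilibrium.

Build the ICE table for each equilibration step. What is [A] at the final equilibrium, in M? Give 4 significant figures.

[A]_eq = 0.7349 M

Q₀ = 0.03069 vs Keq = 219.1 ⇒ Q<K, forward
Step 1:
                    L           X           A
  I              1.63       1.786      0.2374
  C            -1.492     -0.4975      0.4975
  E            0.1376       1.289      0.7349
  solve Keq expr → x = 0.4975; check Q = 219.1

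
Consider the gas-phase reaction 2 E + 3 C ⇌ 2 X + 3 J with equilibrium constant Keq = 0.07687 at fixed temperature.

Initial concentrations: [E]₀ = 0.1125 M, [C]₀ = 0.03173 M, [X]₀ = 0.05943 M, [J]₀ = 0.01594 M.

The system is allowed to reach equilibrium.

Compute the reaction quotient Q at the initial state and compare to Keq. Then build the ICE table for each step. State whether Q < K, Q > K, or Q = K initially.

Q₀ = 0.03538; Q < K (proceeds forward)

Q₀ = 0.03538 vs Keq = 0.07687 ⇒ Q<K, forward
Step 1:
                   E          C          X          J
  init        0.1125    0.03173    0.05943    0.01594
  Δ        -0.001683  -0.002525   0.001683   0.002525
  eq          0.1108     0.0292    0.06111    0.01847
  solve Keq expr → x = 8.4171e-04; check Q = 0.07687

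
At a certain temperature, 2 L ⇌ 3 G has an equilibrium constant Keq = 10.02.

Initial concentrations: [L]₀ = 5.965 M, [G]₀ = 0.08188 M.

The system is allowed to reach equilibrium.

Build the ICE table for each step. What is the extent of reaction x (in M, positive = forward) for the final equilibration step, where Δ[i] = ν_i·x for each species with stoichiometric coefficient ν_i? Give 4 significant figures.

x = 1.473 M

Q₀ = 1.5428e-05 vs Keq = 10.02 ⇒ Q<K, forward
Step 1:
                   L          G
  I            5.965    0.08188
  C           -2.947       4.42
  E            3.018      4.502
  solve Keq expr → x = 1.473; check Q = 10.02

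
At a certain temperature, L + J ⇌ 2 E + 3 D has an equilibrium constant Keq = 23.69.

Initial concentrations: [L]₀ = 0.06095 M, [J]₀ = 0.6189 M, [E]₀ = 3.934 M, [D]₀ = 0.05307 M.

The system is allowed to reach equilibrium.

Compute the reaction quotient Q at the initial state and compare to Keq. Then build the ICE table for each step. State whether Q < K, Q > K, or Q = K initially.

Q₀ = 0.06132 vs Keq = 23.69 ⇒ Q<K, forward
Step 1:
                   L          J          E          D
  I          0.06095     0.6189      3.934    0.05307
  C         -0.05057   -0.05057     0.1011     0.1517
  E          0.01038     0.5683      4.035     0.2048
  solve Keq expr → x = 0.05057; check Q = 23.69

Q₀ = 0.06132; Q < K (proceeds forward)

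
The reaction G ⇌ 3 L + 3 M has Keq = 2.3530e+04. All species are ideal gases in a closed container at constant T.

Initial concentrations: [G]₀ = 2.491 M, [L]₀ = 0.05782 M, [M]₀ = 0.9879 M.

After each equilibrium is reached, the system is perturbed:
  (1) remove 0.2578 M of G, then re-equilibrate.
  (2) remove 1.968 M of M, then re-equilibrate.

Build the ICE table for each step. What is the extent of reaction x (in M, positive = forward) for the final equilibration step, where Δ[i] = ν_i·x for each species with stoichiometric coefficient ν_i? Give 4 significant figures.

x = 0.2264 M

Q₀ = 7.4817e-05 vs Keq = 2.3530e+04 ⇒ Q<K, forward
Step 1:
                  G         L         M
  I           2.491   0.05782    0.9879
  C          -1.587     4.761     4.761
  E          0.9039     4.819     5.749
  solve Keq expr → x = 1.587; check Q = 2.3530e+04
Then remove 0.2578 M of G.
Step 2:
                  G         L         M
  I          0.6461     4.819     5.749
  C         0.06751   -0.2025   -0.2025
  E          0.7136     4.617     5.547
  solve Keq expr → x = -0.06751; check Q = 2.3530e+04
Then remove 1.968 M of M.
Step 3:
                  G         L         M
  I          0.7136     4.617     3.579
  C         -0.2264    0.6791    0.6791
  E          0.4872     5.296     4.258
  solve Keq expr → x = 0.2264; check Q = 2.3530e+04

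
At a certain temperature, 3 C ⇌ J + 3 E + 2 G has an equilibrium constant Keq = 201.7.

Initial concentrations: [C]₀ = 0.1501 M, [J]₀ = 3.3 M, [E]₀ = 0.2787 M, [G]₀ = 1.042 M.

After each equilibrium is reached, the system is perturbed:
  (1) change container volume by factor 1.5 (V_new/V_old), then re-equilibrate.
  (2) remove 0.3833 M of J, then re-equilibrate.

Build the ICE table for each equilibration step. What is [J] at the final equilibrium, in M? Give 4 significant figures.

Q₀ = 22.94 vs Keq = 201.7 ⇒ Q<K, forward
Step 1:
                   C          J          E          G
  init        0.1501        3.3     0.2787      1.042
  Δ         -0.05946    0.01982    0.05946    0.03964
  eq         0.09064       3.32     0.3382      1.082
  solve Keq expr → x = 0.01982; check Q = 201.7
Then change container volume by factor 1.5 (V_new/V_old).
Step 2:
                   C          J          E          G
  init       0.06043      2.213     0.2254     0.7211
  Δ         -0.01668    0.00556    0.01668    0.01112
  eq         0.04374      2.219     0.2421     0.7322
  solve Keq expr → x = 0.00556; check Q = 201.7
Then remove 0.3833 M of J.
Step 3:
                   C          J          E          G
  init       0.04374      1.835     0.2421     0.7322
  Δ        -0.002238 7.4610e-04   0.002238   0.001492
  eq         0.04151      1.836     0.2444     0.7337
  solve Keq expr → x = 7.4610e-04; check Q = 201.7

[J]_eq = 1.836 M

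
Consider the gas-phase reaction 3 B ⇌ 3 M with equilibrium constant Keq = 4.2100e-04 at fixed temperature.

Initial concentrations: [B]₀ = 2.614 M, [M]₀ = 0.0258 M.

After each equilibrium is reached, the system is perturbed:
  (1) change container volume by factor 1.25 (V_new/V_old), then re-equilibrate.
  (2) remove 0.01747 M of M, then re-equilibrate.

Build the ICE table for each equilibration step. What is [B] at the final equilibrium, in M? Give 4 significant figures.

[B]_eq = 1.948 M

Q₀ = 9.6148e-07 vs Keq = 4.2100e-04 ⇒ Q<K, forward
Step 1:
                    B           M
  I             2.614      0.0258
  C           -0.1583      0.1583
  E             2.456      0.1841
  solve Keq expr → x = 0.05275; check Q = 4.2100e-04
Then change container volume by factor 1.25 (V_new/V_old).
Step 2:
                    B           M
  I             1.965      0.1472
  C                 0           0
  E             1.965      0.1472
  solve Keq expr → x = 0; check Q = 4.2100e-04
Then remove 0.01747 M of M.
Step 3:
                    B           M
  I             1.965      0.1298
  C          -0.01625     0.01625
  E             1.948       0.146
  solve Keq expr → x = 0.005417; check Q = 4.2100e-04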